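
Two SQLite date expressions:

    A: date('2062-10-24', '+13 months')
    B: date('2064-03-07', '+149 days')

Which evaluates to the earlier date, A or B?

A = 2063-11-24.
B = 2064-08-03.
A is earlier.

A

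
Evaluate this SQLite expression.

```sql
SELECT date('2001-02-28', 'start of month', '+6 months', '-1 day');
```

`start of month` rewinds 2001-02-28 to 2001-02-01.
Adding +6 months to 2001-02-01 gives 2001-08-01.
Going back 1 day from 2001-08-01 reaches 2001-07-31 (last day of July, 31 days).

2001-07-31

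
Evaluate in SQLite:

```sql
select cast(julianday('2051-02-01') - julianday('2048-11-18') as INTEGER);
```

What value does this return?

12 days remain in November 2048 after the 18th (30 − 18).
Full months from December 2048 through January 2051 contribute their day counts.
Then 1 day into February 2051.
Total: 12 + 31 + 31 + 28 + 31 + 30 + 31 + 30 + 31 + 31 + 30 + 31 + 30 + 31 + 31 + 28 + 31 + 30 + 31 + 30 + 31 + 31 + 30 + 31 + 30 + 31 + 31 + 1 = 805.

805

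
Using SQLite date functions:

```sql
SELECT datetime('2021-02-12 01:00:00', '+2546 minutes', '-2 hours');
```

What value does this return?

2546 minutes = 42h 26m; +2546 minutes from 2021-02-12 01:00:00 is 2021-02-13 19:26:00 (crosses midnight).
-2 hours from 2021-02-13 19:26:00 is 2021-02-13 17:26:00.

2021-02-13 17:26:00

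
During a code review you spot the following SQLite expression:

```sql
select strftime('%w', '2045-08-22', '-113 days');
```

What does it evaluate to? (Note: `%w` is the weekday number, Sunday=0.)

First apply '-113 days': 2045-08-22 → 2045-05-01.
2045-05-01 is a Monday; with Sunday=0 that is 1.

1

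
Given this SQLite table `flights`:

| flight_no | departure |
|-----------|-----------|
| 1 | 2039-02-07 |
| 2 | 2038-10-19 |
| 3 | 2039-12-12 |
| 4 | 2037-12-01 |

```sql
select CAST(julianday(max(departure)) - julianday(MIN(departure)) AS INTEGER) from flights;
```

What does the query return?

MIN = 2037-12-01, MAX = 2039-12-12.
30 days remain in December 2037 after the 1st (31 − 1).
Full months from January 2038 through November 2039 contribute their day counts.
Then 12 days into December 2039.
Total: 30 + 31 + 28 + 31 + 30 + 31 + 30 + 31 + 31 + 30 + 31 + 30 + 31 + 31 + 28 + 31 + 30 + 31 + 30 + 31 + 31 + 30 + 31 + 30 + 12 = 741.

741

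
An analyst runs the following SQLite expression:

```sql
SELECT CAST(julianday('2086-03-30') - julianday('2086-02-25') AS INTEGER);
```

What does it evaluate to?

3 days remain in February 2086 after the 25th (28 − 25).
Then 30 days into March 2086.
Total: 3 + 30 = 33.

33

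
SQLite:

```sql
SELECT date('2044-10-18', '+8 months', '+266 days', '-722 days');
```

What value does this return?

Adding +8 months to 2044-10-18 gives 2045-06-18.
Applying '+266 days' to 2045-06-18: counting 266 days forward gives 2046-03-11.
Applying '-722 days' to 2046-03-11: counting 722 days back gives 2044-03-19.

2044-03-19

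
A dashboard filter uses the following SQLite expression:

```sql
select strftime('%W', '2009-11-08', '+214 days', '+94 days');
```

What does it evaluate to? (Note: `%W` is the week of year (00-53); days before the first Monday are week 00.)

36

First apply '+214 days', '+94 days': 2009-11-08 → 2010-09-12.
2010-09-12 is a Sunday. SQLite's %W counts Mondays since the year started; the result is 36.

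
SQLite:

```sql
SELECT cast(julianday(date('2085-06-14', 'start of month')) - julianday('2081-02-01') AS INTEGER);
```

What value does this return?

1581

`start of month` rewinds 2085-06-14 to 2085-06-01.
27 days remain in February 2081 after the 1st (28 − 1).
Full months from March 2081 through May 2085 contribute their day counts.
Then 1 day into June 2085.
Total: 27 + 31 + 30 + 31 + 30 + 31 + 31 + 30 + 31 + 30 + 31 + 31 + 28 + 31 + 30 + 31 + 30 + 31 + 31 + 30 + 31 + 30 + 31 + 31 + 28 + 31 + 30 + 31 + 30 + 31 + 31 + 30 + 31 + 30 + 31 + 31 + 29 + 31 + 30 + 31 + 30 + 31 + 31 + 30 + 31 + 30 + 31 + 31 + 28 + 31 + 30 + 31 + 1 = 1581.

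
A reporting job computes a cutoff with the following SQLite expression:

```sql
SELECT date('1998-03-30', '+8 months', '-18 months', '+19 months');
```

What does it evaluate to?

1998-12-30

Adding +8 months to 1998-03-30 gives 1998-11-30.
Adding -18 months to 1998-11-30 gives 1997-05-30.
Adding +19 months to 1997-05-30 gives 1998-12-30.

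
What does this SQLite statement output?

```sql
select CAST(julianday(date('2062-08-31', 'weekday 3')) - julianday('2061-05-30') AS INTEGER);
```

`weekday 3` advances to the next Wednesday; 2062-08-31 is a Thursday, so it moves forward to 2062-09-06.
1 day remains in May 2061 after the 30th (31 − 30).
Full months from June 2061 through August 2062 contribute their day counts.
Then 6 days into September 2062.
Total: 1 + 30 + 31 + 31 + 30 + 31 + 30 + 31 + 31 + 28 + 31 + 30 + 31 + 30 + 31 + 31 + 6 = 464.

464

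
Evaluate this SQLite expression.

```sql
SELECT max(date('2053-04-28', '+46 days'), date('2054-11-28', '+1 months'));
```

date('2053-04-28', '+46 days') → 2053-06-13.
date('2054-11-28', '+1 months') → 2054-12-28.
Later of the two is 2054-12-28.

2054-12-28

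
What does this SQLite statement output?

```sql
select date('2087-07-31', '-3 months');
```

2087-05-01

Adding -3 months to 2087-07-31 targets 2087-04-31. April 2087 has only 30 days, so SQLite normalizes the 1-day overflow forward to 2087-05-01.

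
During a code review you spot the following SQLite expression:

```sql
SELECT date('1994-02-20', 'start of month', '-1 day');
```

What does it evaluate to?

`start of month` rewinds 1994-02-20 to 1994-02-01.
Going back 1 day from 1994-02-01 reaches 1994-01-31 (last day of January, 31 days).

1994-01-31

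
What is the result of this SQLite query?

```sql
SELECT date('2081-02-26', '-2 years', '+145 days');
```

2079-07-21

Adding -2 years to 2081-02-26 gives 2079-02-26.
Applying '+145 days' to 2079-02-26: counting 145 days forward gives 2079-07-21.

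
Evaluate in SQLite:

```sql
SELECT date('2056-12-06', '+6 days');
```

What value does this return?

2056-12-12

Advancing 6 more days within December lands on 2056-12-12.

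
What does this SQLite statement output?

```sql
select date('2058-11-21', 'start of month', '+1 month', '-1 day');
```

`start of month` rewinds 2058-11-21 to 2058-11-01.
Adding +1 month to 2058-11-01 gives 2058-12-01.
Going back 1 day from 2058-12-01 reaches 2058-11-30 (last day of November, 30 days).

2058-11-30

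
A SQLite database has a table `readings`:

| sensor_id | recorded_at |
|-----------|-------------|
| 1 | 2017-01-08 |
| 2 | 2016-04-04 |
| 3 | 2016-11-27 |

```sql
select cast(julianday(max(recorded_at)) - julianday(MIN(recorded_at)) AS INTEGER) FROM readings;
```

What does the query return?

MIN = 2016-04-04, MAX = 2017-01-08.
26 days remain in April 2016 after the 4th (30 − 4).
Full months from May 2016 through December 2016 contribute their day counts.
Then 8 days into January 2017.
Total: 26 + 31 + 30 + 31 + 31 + 30 + 31 + 30 + 31 + 8 = 279.

279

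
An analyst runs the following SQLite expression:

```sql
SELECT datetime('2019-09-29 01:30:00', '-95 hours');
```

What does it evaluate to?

2019-09-25 02:30:00

-95 hours from 2019-09-29 01:30:00 is 2019-09-25 02:30:00 (crosses midnight).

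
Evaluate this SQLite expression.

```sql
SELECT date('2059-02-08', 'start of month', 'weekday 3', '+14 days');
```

`start of month` rewinds 2059-02-08 to 2059-02-01.
`weekday 3` advances to the next Wednesday; 2059-02-01 is a Saturday, so it moves forward to 2059-02-05.
Advancing 14 more days within February lands on 2059-02-19.

2059-02-19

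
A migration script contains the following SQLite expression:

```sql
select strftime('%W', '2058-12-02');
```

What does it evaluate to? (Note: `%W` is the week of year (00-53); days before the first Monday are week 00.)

2058-12-02 is a Monday. SQLite's %W counts Mondays since the year started; the result is 48.

48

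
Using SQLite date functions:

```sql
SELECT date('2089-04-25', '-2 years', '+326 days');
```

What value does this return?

Adding -2 years to 2089-04-25 gives 2087-04-25.
Applying '+326 days' to 2087-04-25: counting 326 days forward gives 2088-03-16.

2088-03-16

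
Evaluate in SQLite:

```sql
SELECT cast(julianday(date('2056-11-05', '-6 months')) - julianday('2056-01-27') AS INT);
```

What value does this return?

Adding -6 months to 2056-11-05 gives 2056-05-05.
4 days remain in January 2056 after the 27th (31 − 27).
February 2056: 29 days (leap year).
March 2056: 31 days.
April 2056: 30 days.
Then 5 days into May 2056.
Total: 4 + 29 + 31 + 30 + 5 = 99.

99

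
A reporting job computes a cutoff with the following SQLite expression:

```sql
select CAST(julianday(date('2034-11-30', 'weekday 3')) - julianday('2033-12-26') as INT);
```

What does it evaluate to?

345

`weekday 3` advances to the next Wednesday; 2034-11-30 is a Thursday, so it moves forward to 2034-12-06.
5 days remain in December 2033 after the 26th (31 − 26).
Full months from January 2034 through November 2034 contribute their day counts.
Then 6 days into December 2034.
Total: 5 + 31 + 28 + 31 + 30 + 31 + 30 + 31 + 31 + 30 + 31 + 30 + 6 = 345.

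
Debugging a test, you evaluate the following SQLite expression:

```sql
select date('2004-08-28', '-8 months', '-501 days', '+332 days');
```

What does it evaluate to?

2003-07-12

Adding -8 months to 2004-08-28 gives 2003-12-28.
Applying '-501 days' to 2003-12-28: counting 501 days back gives 2002-08-14.
Applying '+332 days' to 2002-08-14: counting 332 days forward gives 2003-07-12.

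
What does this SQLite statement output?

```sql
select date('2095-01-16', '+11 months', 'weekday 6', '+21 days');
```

2096-01-07

Adding +11 months to 2095-01-16 gives 2095-12-16.
`weekday 6` advances to the next Saturday; 2095-12-16 is a Friday, so it moves forward to 2095-12-17.
December 2095 has 31 days; 14 remain after the 17th, so 15 days reach 2096-01-01.
Advancing 6 more days within January lands on 2096-01-07.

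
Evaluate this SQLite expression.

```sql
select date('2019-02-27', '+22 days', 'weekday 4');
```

February 2019 has 28 days; 1 remain after the 27th, so 2 days reach 2019-03-01.
Advancing 20 more days within March lands on 2019-03-21.
`weekday 4` advances to the next Thursday; 2019-03-21 is already a Thursday, so it stays at 2019-03-21.

2019-03-21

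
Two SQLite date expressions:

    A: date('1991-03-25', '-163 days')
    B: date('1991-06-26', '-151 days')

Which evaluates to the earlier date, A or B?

A = 1990-10-13.
B = 1991-01-26.
A is earlier.

A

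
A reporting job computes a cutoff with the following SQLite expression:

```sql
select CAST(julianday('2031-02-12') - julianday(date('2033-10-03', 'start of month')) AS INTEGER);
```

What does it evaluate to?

-962

`start of month` rewinds 2033-10-03 to 2033-10-01.
16 days remain in February 2031 after the 12th (28 − 12).
Full months from March 2031 through September 2033 contribute their day counts.
Then 1 day into October 2033.
Total: 16 + 31 + 30 + 31 + 30 + 31 + 31 + 30 + 31 + 30 + 31 + 31 + 29 + 31 + 30 + 31 + 30 + 31 + 31 + 30 + 31 + 30 + 31 + 31 + 28 + 31 + 30 + 31 + 30 + 31 + 31 + 30 + 1 = 962.
The subtraction is earlier − later, so the result is −962 → -962.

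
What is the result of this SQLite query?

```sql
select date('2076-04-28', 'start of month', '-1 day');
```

`start of month` rewinds 2076-04-28 to 2076-04-01.
Going back 1 day from 2076-04-01 reaches 2076-03-31 (last day of March, 31 days).

2076-03-31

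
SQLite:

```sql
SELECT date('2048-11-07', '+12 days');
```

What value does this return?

2048-11-19

Advancing 12 more days within November lands on 2048-11-19.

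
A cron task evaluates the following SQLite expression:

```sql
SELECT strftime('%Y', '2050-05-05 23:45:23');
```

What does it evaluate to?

2050

`%Y` extracts the 4-digit year: 2050.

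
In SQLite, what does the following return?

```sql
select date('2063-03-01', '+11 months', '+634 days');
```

2065-10-27

Adding +11 months to 2063-03-01 gives 2064-02-01.
Applying '+634 days' to 2064-02-01: counting 634 days forward gives 2065-10-27.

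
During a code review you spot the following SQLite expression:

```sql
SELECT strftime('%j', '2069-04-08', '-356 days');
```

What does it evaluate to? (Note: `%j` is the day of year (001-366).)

First apply '-356 days': 2069-04-08 → 2068-04-17.
Day-of-year for 2068-04-17: days since 2068-01-01 inclusive = 108, zero-padded to 108.

108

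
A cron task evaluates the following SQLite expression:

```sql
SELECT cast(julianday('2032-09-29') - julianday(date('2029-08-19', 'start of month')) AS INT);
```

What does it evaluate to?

1155

`start of month` rewinds 2029-08-19 to 2029-08-01.
30 days remain in August 2029 after the 1st (31 − 1).
Full months from September 2029 through August 2032 contribute their day counts.
Then 29 days into September 2032.
Total: 30 + 30 + 31 + 30 + 31 + 31 + 28 + 31 + 30 + 31 + 30 + 31 + 31 + 30 + 31 + 30 + 31 + 31 + 28 + 31 + 30 + 31 + 30 + 31 + 31 + 30 + 31 + 30 + 31 + 31 + 29 + 31 + 30 + 31 + 30 + 31 + 31 + 29 = 1155.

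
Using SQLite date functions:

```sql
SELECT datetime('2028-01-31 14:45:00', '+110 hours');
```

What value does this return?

2028-02-05 04:45:00

+110 hours from 2028-01-31 14:45:00 is 2028-02-05 04:45:00 (crosses midnight).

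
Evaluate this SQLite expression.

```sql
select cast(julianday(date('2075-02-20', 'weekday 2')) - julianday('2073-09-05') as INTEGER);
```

539

`weekday 2` advances to the next Tuesday; 2075-02-20 is a Wednesday, so it moves forward to 2075-02-26.
25 days remain in September 2073 after the 5th (30 − 5).
Full months from October 2073 through January 2075 contribute their day counts.
Then 26 days into February 2075.
Total: 25 + 31 + 30 + 31 + 31 + 28 + 31 + 30 + 31 + 30 + 31 + 31 + 30 + 31 + 30 + 31 + 31 + 26 = 539.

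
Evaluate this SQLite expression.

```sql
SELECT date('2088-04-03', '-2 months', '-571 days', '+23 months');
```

Adding -2 months to 2088-04-03 gives 2088-02-03.
Applying '-571 days' to 2088-02-03: counting 571 days back gives 2086-07-12.
Adding +23 months to 2086-07-12 gives 2088-06-12.

2088-06-12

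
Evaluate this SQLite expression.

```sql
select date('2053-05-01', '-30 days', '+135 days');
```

2053-08-14

Going back 1 day from 2053-05-01 reaches 2053-04-30 (last day of April, 30 days).
Going back 29 days within April lands on 2053-04-01.
Applying '+135 days' to 2053-04-01: counting 135 days forward gives 2053-08-14.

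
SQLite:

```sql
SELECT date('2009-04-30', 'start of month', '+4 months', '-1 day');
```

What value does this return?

2009-07-31

`start of month` rewinds 2009-04-30 to 2009-04-01.
Adding +4 months to 2009-04-01 gives 2009-08-01.
Going back 1 day from 2009-08-01 reaches 2009-07-31 (last day of July, 31 days).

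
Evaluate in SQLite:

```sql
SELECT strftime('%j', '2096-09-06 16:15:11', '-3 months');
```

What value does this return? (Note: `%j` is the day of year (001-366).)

First apply '-3 months': 2096-09-06 16:15:11 → 2096-06-06 16:15:11.
Day-of-year for 2096-06-06: days since 2096-01-01 inclusive = 158, zero-padded to 158.

158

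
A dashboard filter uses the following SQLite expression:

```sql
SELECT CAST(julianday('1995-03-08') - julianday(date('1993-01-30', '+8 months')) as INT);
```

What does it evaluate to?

524

Adding +8 months to 1993-01-30 gives 1993-09-30.
0 days remain in September 1993 after the 30th (30 − 30).
Full months from October 1993 through February 1995 contribute their day counts.
Then 8 days into March 1995.
Total: 0 + 31 + 30 + 31 + 31 + 28 + 31 + 30 + 31 + 30 + 31 + 31 + 30 + 31 + 30 + 31 + 31 + 28 + 8 = 524.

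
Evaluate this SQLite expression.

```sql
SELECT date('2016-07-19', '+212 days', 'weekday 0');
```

2017-02-19

Applying '+212 days' to 2016-07-19: counting 212 days forward gives 2017-02-16.
`weekday 0` advances to the next Sunday; 2017-02-16 is a Thursday, so it moves forward to 2017-02-19.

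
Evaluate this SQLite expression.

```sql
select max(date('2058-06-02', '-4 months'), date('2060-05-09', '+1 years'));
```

2061-05-09

date('2058-06-02', '-4 months') → 2058-02-02.
date('2060-05-09', '+1 years') → 2061-05-09.
Later of the two is 2061-05-09.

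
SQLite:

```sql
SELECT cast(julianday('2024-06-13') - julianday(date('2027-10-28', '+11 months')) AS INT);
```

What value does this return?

Adding +11 months to 2027-10-28 gives 2028-09-28.
17 days remain in June 2024 after the 13th (30 − 13).
Full months from July 2024 through August 2028 contribute their day counts.
Then 28 days into September 2028.
Total: 17 + 31 + 31 + 30 + 31 + 30 + 31 + 31 + 28 + 31 + 30 + 31 + 30 + 31 + 31 + 30 + 31 + 30 + 31 + 31 + 28 + 31 + 30 + 31 + 30 + 31 + 31 + 30 + 31 + 30 + 31 + 31 + 28 + 31 + 30 + 31 + 30 + 31 + 31 + 30 + 31 + 30 + 31 + 31 + 29 + 31 + 30 + 31 + 30 + 31 + 31 + 28 = 1568.
The subtraction is earlier − later, so the result is −1568 → -1568.

-1568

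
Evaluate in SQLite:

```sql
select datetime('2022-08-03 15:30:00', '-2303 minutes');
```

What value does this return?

2022-08-02 01:07:00

2303 minutes = 38h 23m; -2303 minutes from 2022-08-03 15:30:00 is 2022-08-02 01:07:00 (crosses midnight).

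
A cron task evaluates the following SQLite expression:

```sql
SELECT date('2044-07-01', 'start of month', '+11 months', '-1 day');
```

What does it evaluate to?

2045-05-31

`start of month` rewinds 2044-07-01 to 2044-07-01.
Adding +11 months to 2044-07-01 gives 2045-06-01.
Going back 1 day from 2045-06-01 reaches 2045-05-31 (last day of May, 31 days).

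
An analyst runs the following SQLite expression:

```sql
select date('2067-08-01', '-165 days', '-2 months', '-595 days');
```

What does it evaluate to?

Applying '-165 days' to 2067-08-01: counting 165 days back gives 2067-02-17.
Adding -2 months to 2067-02-17 gives 2066-12-17.
Applying '-595 days' to 2066-12-17: counting 595 days back gives 2065-05-01.

2065-05-01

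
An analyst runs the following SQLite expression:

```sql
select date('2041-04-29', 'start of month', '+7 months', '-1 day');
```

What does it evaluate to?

2041-10-31

`start of month` rewinds 2041-04-29 to 2041-04-01.
Adding +7 months to 2041-04-01 gives 2041-11-01.
Going back 1 day from 2041-11-01 reaches 2041-10-31 (last day of October, 31 days).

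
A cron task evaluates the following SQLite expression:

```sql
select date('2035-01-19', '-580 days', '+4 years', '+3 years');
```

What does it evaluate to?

2040-06-18

Applying '-580 days' to 2035-01-19: counting 580 days back gives 2033-06-18.
Adding +4 years to 2033-06-18 gives 2037-06-18.
Adding +3 years to 2037-06-18 gives 2040-06-18.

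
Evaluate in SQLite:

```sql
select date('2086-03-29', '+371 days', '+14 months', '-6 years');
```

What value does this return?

Applying '+371 days' to 2086-03-29: counting 371 days forward gives 2087-04-04.
Adding +14 months to 2087-04-04 gives 2088-06-04.
Adding -6 years to 2088-06-04 gives 2082-06-04.

2082-06-04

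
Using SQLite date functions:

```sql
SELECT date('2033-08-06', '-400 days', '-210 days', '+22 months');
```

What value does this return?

Applying '-400 days' to 2033-08-06: counting 400 days back gives 2032-07-02.
Applying '-210 days' to 2032-07-02: counting 210 days back gives 2031-12-05.
Adding +22 months to 2031-12-05 gives 2033-10-05.

2033-10-05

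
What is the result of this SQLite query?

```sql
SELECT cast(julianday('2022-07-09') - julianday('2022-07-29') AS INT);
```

-20

Both dates are in July 2022: 29 − 9 = 20.
The subtraction is earlier − later, so the result is −20 → -20.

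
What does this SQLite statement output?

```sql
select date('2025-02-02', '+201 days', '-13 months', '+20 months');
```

2026-03-22

Applying '+201 days' to 2025-02-02: counting 201 days forward gives 2025-08-22.
Adding -13 months to 2025-08-22 gives 2024-07-22.
Adding +20 months to 2024-07-22 gives 2026-03-22.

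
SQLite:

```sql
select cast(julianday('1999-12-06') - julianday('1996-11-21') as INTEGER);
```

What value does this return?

9 days remain in November 1996 after the 21st (30 − 21).
Full months from December 1996 through November 1999 contribute their day counts.
Then 6 days into December 1999.
Total: 9 + 31 + 31 + 28 + 31 + 30 + 31 + 30 + 31 + 31 + 30 + 31 + 30 + 31 + 31 + 28 + 31 + 30 + 31 + 30 + 31 + 31 + 30 + 31 + 30 + 31 + 31 + 28 + 31 + 30 + 31 + 30 + 31 + 31 + 30 + 31 + 30 + 6 = 1110.

1110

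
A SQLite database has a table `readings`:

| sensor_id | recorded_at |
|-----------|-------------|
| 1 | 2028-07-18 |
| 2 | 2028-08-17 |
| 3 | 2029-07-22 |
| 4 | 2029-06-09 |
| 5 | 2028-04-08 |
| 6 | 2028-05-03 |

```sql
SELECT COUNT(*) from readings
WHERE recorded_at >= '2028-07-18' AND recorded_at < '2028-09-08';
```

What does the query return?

2

Rows in [2028-07-18, 2028-09-08): 2028-07-18, 2028-08-17 → 2 rows.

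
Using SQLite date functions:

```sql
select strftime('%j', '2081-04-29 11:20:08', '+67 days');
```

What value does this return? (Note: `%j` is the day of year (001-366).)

First apply '+67 days': 2081-04-29 11:20:08 → 2081-07-05 11:20:08.
Day-of-year for 2081-07-05: days since 2081-01-01 inclusive = 186, zero-padded to 186.

186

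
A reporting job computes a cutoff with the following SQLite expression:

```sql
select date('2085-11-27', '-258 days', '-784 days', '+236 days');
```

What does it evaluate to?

2083-09-13

Applying '-258 days' to 2085-11-27: counting 258 days back gives 2085-03-14.
Applying '-784 days' to 2085-03-14: counting 784 days back gives 2083-01-20.
Applying '+236 days' to 2083-01-20: counting 236 days forward gives 2083-09-13.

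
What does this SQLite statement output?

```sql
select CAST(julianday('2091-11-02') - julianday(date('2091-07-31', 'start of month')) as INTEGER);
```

124

`start of month` rewinds 2091-07-31 to 2091-07-01.
30 days remain in July 2091 after the 1st (31 − 1).
August 2091: 31 days.
September 2091: 30 days.
October 2091: 31 days.
Then 2 days into November 2091.
Total: 30 + 31 + 30 + 31 + 2 = 124.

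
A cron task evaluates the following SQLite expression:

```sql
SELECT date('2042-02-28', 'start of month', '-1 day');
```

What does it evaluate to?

`start of month` rewinds 2042-02-28 to 2042-02-01.
Going back 1 day from 2042-02-01 reaches 2042-01-31 (last day of January, 31 days).

2042-01-31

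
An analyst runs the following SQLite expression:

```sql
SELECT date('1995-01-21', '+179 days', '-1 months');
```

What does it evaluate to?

Applying '+179 days' to 1995-01-21: counting 179 days forward gives 1995-07-19.
Adding -1 month to 1995-07-19 gives 1995-06-19.

1995-06-19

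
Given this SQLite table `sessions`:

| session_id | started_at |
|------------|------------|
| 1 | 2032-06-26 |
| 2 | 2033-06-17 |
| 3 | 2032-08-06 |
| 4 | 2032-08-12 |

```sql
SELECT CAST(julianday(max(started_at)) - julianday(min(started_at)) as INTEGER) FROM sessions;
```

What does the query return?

356

MIN = 2032-06-26, MAX = 2033-06-17.
4 days remain in June 2032 after the 26th (30 − 26).
Full months from July 2032 through May 2033 contribute their day counts.
Then 17 days into June 2033.
Total: 4 + 31 + 31 + 30 + 31 + 30 + 31 + 31 + 28 + 31 + 30 + 31 + 17 = 356.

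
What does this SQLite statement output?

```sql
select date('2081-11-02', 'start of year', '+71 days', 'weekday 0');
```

`start of year` rewinds 2081-11-02 to 2081-01-01.
Applying '+71 days' to 2081-01-01: counting 71 days forward gives 2081-03-13.
`weekday 0` advances to the next Sunday; 2081-03-13 is a Thursday, so it moves forward to 2081-03-16.

2081-03-16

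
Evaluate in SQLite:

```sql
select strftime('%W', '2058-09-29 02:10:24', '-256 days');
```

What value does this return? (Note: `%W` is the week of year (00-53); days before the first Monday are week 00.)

02

First apply '-256 days': 2058-09-29 02:10:24 → 2058-01-16 02:10:24.
2058-01-16 is a Wednesday. SQLite's %W counts Mondays since the year started; the result is 02.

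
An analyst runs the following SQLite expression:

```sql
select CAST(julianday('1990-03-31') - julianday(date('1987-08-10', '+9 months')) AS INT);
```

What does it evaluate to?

690

Adding +9 months to 1987-08-10 gives 1988-05-10.
21 days remain in May 1988 after the 10th (31 − 10).
Full months from June 1988 through February 1990 contribute their day counts.
Then 31 days into March 1990.
Total: 21 + 30 + 31 + 31 + 30 + 31 + 30 + 31 + 31 + 28 + 31 + 30 + 31 + 30 + 31 + 31 + 30 + 31 + 30 + 31 + 31 + 28 + 31 = 690.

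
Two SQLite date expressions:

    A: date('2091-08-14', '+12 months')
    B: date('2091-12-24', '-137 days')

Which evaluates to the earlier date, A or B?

B

A = 2092-08-14.
B = 2091-08-09.
B is earlier.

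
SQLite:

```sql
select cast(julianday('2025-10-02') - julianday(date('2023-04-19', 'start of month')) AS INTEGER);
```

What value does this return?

915

`start of month` rewinds 2023-04-19 to 2023-04-01.
29 days remain in April 2023 after the 1st (30 − 1).
Full months from May 2023 through September 2025 contribute their day counts.
Then 2 days into October 2025.
Total: 29 + 31 + 30 + 31 + 31 + 30 + 31 + 30 + 31 + 31 + 29 + 31 + 30 + 31 + 30 + 31 + 31 + 30 + 31 + 30 + 31 + 31 + 28 + 31 + 30 + 31 + 30 + 31 + 31 + 30 + 2 = 915.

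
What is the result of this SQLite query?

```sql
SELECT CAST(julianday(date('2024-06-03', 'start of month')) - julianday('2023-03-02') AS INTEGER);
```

`start of month` rewinds 2024-06-03 to 2024-06-01.
29 days remain in March 2023 after the 2nd (31 − 2).
Full months from April 2023 through May 2024 contribute their day counts.
Then 1 day into June 2024.
Total: 29 + 30 + 31 + 30 + 31 + 31 + 30 + 31 + 30 + 31 + 31 + 29 + 31 + 30 + 31 + 1 = 457.

457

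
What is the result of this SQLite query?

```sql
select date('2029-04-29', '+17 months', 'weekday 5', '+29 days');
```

Adding +17 months to 2029-04-29 gives 2030-09-29.
`weekday 5` advances to the next Friday; 2030-09-29 is a Sunday, so it moves forward to 2030-10-04.
October 2030 has 31 days; 27 remain after the 4th, so 28 days reach 2030-11-01.
Advancing 1 more day within November lands on 2030-11-02.

2030-11-02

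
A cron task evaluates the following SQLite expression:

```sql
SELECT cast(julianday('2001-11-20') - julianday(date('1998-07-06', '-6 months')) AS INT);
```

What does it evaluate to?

1414

Adding -6 months to 1998-07-06 gives 1998-01-06.
25 days remain in January 1998 after the 6th (31 − 6).
Full months from February 1998 through October 2001 contribute their day counts.
Then 20 days into November 2001.
Total: 25 + 28 + 31 + 30 + 31 + 30 + 31 + 31 + 30 + 31 + 30 + 31 + 31 + 28 + 31 + 30 + 31 + 30 + 31 + 31 + 30 + 31 + 30 + 31 + 31 + 29 + 31 + 30 + 31 + 30 + 31 + 31 + 30 + 31 + 30 + 31 + 31 + 28 + 31 + 30 + 31 + 30 + 31 + 31 + 30 + 31 + 20 = 1414.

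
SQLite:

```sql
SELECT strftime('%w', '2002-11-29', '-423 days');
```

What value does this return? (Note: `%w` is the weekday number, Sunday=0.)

2

First apply '-423 days': 2002-11-29 → 2001-10-02.
2001-10-02 is a Tuesday; with Sunday=0 that is 2.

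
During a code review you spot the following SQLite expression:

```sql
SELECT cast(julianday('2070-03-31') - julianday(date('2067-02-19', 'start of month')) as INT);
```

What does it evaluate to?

1154

`start of month` rewinds 2067-02-19 to 2067-02-01.
27 days remain in February 2067 after the 1st (28 − 1).
Full months from March 2067 through February 2070 contribute their day counts.
Then 31 days into March 2070.
Total: 27 + 31 + 30 + 31 + 30 + 31 + 31 + 30 + 31 + 30 + 31 + 31 + 29 + 31 + 30 + 31 + 30 + 31 + 31 + 30 + 31 + 30 + 31 + 31 + 28 + 31 + 30 + 31 + 30 + 31 + 31 + 30 + 31 + 30 + 31 + 31 + 28 + 31 = 1154.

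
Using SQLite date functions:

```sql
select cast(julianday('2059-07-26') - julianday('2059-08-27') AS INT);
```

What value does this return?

5 days remain in July 2059 after the 26th (31 − 26).
Then 27 days into August 2059.
Total: 5 + 27 = 32.
The subtraction is earlier − later, so the result is −32 → -32.

-32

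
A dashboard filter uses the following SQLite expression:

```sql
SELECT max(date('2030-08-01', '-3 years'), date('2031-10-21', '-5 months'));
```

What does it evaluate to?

2031-05-21

date('2030-08-01', '-3 years') → 2027-08-01.
date('2031-10-21', '-5 months') → 2031-05-21.
Later of the two is 2031-05-21.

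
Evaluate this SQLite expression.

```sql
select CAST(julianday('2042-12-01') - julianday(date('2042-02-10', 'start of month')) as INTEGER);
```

`start of month` rewinds 2042-02-10 to 2042-02-01.
27 days remain in February 2042 after the 1st (28 − 1).
Full months from March 2042 through November 2042 contribute their day counts.
Then 1 day into December 2042.
Total: 27 + 31 + 30 + 31 + 30 + 31 + 31 + 30 + 31 + 30 + 1 = 303.

303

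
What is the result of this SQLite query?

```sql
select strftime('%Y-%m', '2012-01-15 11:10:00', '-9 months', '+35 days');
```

First apply '-9 months', '+35 days': 2012-01-15 11:10:00 → 2011-05-20 11:10:00.
`%Y-%m` extracts the year-month: 2011-05.

2011-05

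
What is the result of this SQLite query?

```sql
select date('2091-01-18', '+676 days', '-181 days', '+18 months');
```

Applying '+676 days' to 2091-01-18: counting 676 days forward gives 2092-11-24.
Applying '-181 days' to 2092-11-24: counting 181 days back gives 2092-05-27.
Adding +18 months to 2092-05-27 gives 2093-11-27.

2093-11-27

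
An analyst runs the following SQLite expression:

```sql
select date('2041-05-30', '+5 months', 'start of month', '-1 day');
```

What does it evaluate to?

2041-09-30

Adding +5 months to 2041-05-30 gives 2041-10-30.
`start of month` rewinds 2041-10-30 to 2041-10-01.
Going back 1 day from 2041-10-01 reaches 2041-09-30 (last day of September, 30 days).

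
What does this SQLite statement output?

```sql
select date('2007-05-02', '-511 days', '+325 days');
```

2006-10-28

Applying '-511 days' to 2007-05-02: counting 511 days back gives 2005-12-07.
Applying '+325 days' to 2005-12-07: counting 325 days forward gives 2006-10-28.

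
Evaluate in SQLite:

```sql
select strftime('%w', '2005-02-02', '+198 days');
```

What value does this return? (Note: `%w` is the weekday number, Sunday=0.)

First apply '+198 days': 2005-02-02 → 2005-08-19.
2005-08-19 is a Friday; with Sunday=0 that is 5.

5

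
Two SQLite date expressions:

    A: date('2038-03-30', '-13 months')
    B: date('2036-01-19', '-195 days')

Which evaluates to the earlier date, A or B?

A = 2037-03-02.
B = 2035-07-08.
B is earlier.

B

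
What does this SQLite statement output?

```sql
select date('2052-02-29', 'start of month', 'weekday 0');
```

`start of month` rewinds 2052-02-29 to 2052-02-01.
`weekday 0` advances to the next Sunday; 2052-02-01 is a Thursday, so it moves forward to 2052-02-04.

2052-02-04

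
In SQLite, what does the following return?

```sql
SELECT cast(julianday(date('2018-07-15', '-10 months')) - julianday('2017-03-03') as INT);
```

Adding -10 months to 2018-07-15 gives 2017-09-15.
28 days remain in March 2017 after the 3rd (31 − 3).
April 2017: 30 days.
May 2017: 31 days.
June 2017: 30 days.
July 2017: 31 days.
August 2017: 31 days.
Then 15 days into September 2017.
Total: 28 + 30 + 31 + 30 + 31 + 31 + 15 = 196.

196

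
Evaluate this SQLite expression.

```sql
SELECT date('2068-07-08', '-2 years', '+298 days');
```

2067-05-02

Adding -2 years to 2068-07-08 gives 2066-07-08.
Applying '+298 days' to 2066-07-08: counting 298 days forward gives 2067-05-02.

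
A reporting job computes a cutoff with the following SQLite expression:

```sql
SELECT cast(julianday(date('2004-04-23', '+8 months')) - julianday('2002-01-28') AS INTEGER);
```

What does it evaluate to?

Adding +8 months to 2004-04-23 gives 2004-12-23.
3 days remain in January 2002 after the 28th (31 − 28).
Full months from February 2002 through November 2004 contribute their day counts.
Then 23 days into December 2004.
Total: 3 + 28 + 31 + 30 + 31 + 30 + 31 + 31 + 30 + 31 + 30 + 31 + 31 + 28 + 31 + 30 + 31 + 30 + 31 + 31 + 30 + 31 + 30 + 31 + 31 + 29 + 31 + 30 + 31 + 30 + 31 + 31 + 30 + 31 + 30 + 23 = 1060.

1060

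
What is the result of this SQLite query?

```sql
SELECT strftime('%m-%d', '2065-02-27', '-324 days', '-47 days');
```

02-22

First apply '-324 days', '-47 days': 2065-02-27 → 2064-02-22.
`%m-%d` extracts the month-day: 02-22.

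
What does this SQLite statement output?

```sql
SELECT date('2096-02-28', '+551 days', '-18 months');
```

Applying '+551 days' to 2096-02-28: counting 551 days forward gives 2097-09-01.
Adding -18 months to 2097-09-01 gives 2096-03-01.

2096-03-01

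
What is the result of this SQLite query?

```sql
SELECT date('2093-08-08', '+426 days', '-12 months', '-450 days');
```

2092-07-15

Applying '+426 days' to 2093-08-08: counting 426 days forward gives 2094-10-08.
Adding -12 months to 2094-10-08 gives 2093-10-08.
Applying '-450 days' to 2093-10-08: counting 450 days back gives 2092-07-15.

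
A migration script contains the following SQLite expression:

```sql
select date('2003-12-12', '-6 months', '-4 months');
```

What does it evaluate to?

Adding -6 months to 2003-12-12 gives 2003-06-12.
Adding -4 months to 2003-06-12 gives 2003-02-12.

2003-02-12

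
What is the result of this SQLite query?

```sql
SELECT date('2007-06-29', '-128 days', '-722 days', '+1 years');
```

Applying '-128 days' to 2007-06-29: counting 128 days back gives 2007-02-21.
Applying '-722 days' to 2007-02-21: counting 722 days back gives 2005-03-01.
Adding +1 year to 2005-03-01 gives 2006-03-01.

2006-03-01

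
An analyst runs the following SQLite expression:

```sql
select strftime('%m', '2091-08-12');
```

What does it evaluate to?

`%m` extracts the 2-digit month (01-12): 08.

08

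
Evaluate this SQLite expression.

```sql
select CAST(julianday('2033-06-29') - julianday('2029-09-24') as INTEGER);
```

1374

6 days remain in September 2029 after the 24th (30 − 24).
Full months from October 2029 through May 2033 contribute their day counts.
Then 29 days into June 2033.
Total: 6 + 31 + 30 + 31 + 31 + 28 + 31 + 30 + 31 + 30 + 31 + 31 + 30 + 31 + 30 + 31 + 31 + 28 + 31 + 30 + 31 + 30 + 31 + 31 + 30 + 31 + 30 + 31 + 31 + 29 + 31 + 30 + 31 + 30 + 31 + 31 + 30 + 31 + 30 + 31 + 31 + 28 + 31 + 30 + 31 + 29 = 1374.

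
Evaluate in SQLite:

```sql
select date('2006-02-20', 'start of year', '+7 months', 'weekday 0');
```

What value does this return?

2006-08-06

`start of year` rewinds 2006-02-20 to 2006-01-01.
Adding +7 months to 2006-01-01 gives 2006-08-01.
`weekday 0` advances to the next Sunday; 2006-08-01 is a Tuesday, so it moves forward to 2006-08-06.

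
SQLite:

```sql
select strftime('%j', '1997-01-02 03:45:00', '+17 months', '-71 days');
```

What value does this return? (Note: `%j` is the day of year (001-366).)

082

First apply '+17 months', '-71 days': 1997-01-02 03:45:00 → 1998-03-23 03:45:00.
Day-of-year for 1998-03-23: days since 1998-01-01 inclusive = 82, zero-padded to 082.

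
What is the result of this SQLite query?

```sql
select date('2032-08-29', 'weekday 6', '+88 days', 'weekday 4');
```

`weekday 6` advances to the next Saturday; 2032-08-29 is a Sunday, so it moves forward to 2032-09-04.
Applying '+88 days' to 2032-09-04: counting 88 days forward gives 2032-12-01.
`weekday 4` advances to the next Thursday; 2032-12-01 is a Wednesday, so it moves forward to 2032-12-02.

2032-12-02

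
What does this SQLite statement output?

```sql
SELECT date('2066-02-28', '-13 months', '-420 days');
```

2063-12-05

Adding -13 months to 2066-02-28 gives 2065-01-28.
Applying '-420 days' to 2065-01-28: counting 420 days back gives 2063-12-05.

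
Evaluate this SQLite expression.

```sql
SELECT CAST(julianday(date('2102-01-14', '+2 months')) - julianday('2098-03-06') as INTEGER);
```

Adding +2 months to 2102-01-14 gives 2102-03-14.
25 days remain in March 2098 after the 6th (31 − 6).
Full months from April 2098 through February 2102 contribute their day counts.
Then 14 days into March 2102.
Total: 25 + 30 + 31 + 30 + 31 + 31 + 30 + 31 + 30 + 31 + 31 + 28 + 31 + 30 + 31 + 30 + 31 + 31 + 30 + 31 + 30 + 31 + 31 + 28 + 31 + 30 + 31 + 30 + 31 + 31 + 30 + 31 + 30 + 31 + 31 + 28 + 31 + 30 + 31 + 30 + 31 + 31 + 30 + 31 + 30 + 31 + 31 + 28 + 14 = 1468.

1468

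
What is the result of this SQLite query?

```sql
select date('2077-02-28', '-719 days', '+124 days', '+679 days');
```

Applying '-719 days' to 2077-02-28: counting 719 days back gives 2075-03-12.
Applying '+124 days' to 2075-03-12: counting 124 days forward gives 2075-07-14.
Applying '+679 days' to 2075-07-14: counting 679 days forward gives 2077-05-23.

2077-05-23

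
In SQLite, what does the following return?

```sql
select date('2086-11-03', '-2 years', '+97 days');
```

Adding -2 years to 2086-11-03 gives 2084-11-03.
Applying '+97 days' to 2084-11-03: counting 97 days forward gives 2085-02-08.

2085-02-08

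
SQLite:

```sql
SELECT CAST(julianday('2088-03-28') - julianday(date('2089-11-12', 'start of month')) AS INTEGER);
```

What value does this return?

`start of month` rewinds 2089-11-12 to 2089-11-01.
3 days remain in March 2088 after the 28th (31 − 28).
Full months from April 2088 through October 2089 contribute their day counts.
Then 1 day into November 2089.
Total: 3 + 30 + 31 + 30 + 31 + 31 + 30 + 31 + 30 + 31 + 31 + 28 + 31 + 30 + 31 + 30 + 31 + 31 + 30 + 31 + 1 = 583.
The subtraction is earlier − later, so the result is −583 → -583.

-583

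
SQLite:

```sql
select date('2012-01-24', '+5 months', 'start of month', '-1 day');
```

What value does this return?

Adding +5 months to 2012-01-24 gives 2012-06-24.
`start of month` rewinds 2012-06-24 to 2012-06-01.
Going back 1 day from 2012-06-01 reaches 2012-05-31 (last day of May, 31 days).

2012-05-31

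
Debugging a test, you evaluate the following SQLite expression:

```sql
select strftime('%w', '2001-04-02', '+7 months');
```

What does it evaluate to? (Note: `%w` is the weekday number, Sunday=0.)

First apply '+7 months': 2001-04-02 → 2001-11-02.
2001-11-02 is a Friday; with Sunday=0 that is 5.

5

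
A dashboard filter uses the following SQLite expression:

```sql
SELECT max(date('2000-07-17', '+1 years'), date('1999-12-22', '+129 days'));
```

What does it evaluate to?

2001-07-17

date('2000-07-17', '+1 years') → 2001-07-17.
date('1999-12-22', '+129 days') → 2000-04-29.
Later of the two is 2001-07-17.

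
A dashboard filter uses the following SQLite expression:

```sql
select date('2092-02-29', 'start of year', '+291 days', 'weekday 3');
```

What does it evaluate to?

2092-10-22

`start of year` rewinds 2092-02-29 to 2092-01-01.
Applying '+291 days' to 2092-01-01: counting 291 days forward gives 2092-10-18.
`weekday 3` advances to the next Wednesday; 2092-10-18 is a Saturday, so it moves forward to 2092-10-22.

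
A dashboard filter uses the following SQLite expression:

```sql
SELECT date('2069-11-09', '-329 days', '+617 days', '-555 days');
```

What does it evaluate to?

Applying '-329 days' to 2069-11-09: counting 329 days back gives 2068-12-15.
Applying '+617 days' to 2068-12-15: counting 617 days forward gives 2070-08-24.
Applying '-555 days' to 2070-08-24: counting 555 days back gives 2069-02-15.

2069-02-15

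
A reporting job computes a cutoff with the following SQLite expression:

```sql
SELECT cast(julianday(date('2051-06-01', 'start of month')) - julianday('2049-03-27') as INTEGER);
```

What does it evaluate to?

`start of month` rewinds 2051-06-01 to 2051-06-01.
4 days remain in March 2049 after the 27th (31 − 27).
Full months from April 2049 through May 2051 contribute their day counts.
Then 1 day into June 2051.
Total: 4 + 30 + 31 + 30 + 31 + 31 + 30 + 31 + 30 + 31 + 31 + 28 + 31 + 30 + 31 + 30 + 31 + 31 + 30 + 31 + 30 + 31 + 31 + 28 + 31 + 30 + 31 + 1 = 796.

796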